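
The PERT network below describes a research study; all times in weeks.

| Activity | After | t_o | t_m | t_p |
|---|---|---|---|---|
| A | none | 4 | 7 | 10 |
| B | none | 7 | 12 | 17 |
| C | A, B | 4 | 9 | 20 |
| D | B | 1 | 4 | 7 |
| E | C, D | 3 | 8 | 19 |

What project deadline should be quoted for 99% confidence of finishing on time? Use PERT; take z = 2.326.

te_A = (4 + 4·7 + 10)/6 = 42/6 = 7; σ²_A = ((10−4)/6)² = 1.000
te_B = (7 + 4·12 + 17)/6 = 72/6 = 12; σ²_B = ((17−7)/6)² = 2.778
te_C = (4 + 4·9 + 20)/6 = 60/6 = 10; σ²_C = ((20−4)/6)² = 7.111
te_D = (1 + 4·4 + 7)/6 = 24/6 = 4; σ²_D = ((7−1)/6)² = 1.000
te_E = (3 + 4·8 + 19)/6 = 54/6 = 9; σ²_E = ((19−3)/6)² = 7.111

Forward pass:
ES_A = 0; EF_A = 7
ES_B = 0; EF_B = 12
ES_C = max(EF_A=7, EF_B=12) = 12; EF_C = 12+10 = 22
ES_D = 12; EF_D = 12+4 = 16
ES_E = max(EF_C=22, EF_D=16) = 22; EF_E = 22+9 = 31
Expected project duration μ = 31 weeks. Critical path: B → C → E.

Variance along critical path = 2.778 + 7.111 + 7.111 = 17.000; σ = 4.123 weeks.
D = μ + z·σ = 31 + 2.326·4.123 = 40.6 weeks

40.6 weeks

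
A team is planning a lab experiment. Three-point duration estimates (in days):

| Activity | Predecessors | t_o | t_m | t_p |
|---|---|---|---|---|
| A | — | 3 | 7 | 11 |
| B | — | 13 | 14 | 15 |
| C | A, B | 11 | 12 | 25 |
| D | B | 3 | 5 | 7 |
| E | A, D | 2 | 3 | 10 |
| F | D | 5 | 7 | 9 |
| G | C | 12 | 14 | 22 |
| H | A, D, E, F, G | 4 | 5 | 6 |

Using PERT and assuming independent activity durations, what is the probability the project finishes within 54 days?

0.981

te_A = (3 + 4·7 + 11)/6 = 42/6 = 7; σ²_A = ((11−3)/6)² = 1.778
te_B = (13 + 4·14 + 15)/6 = 84/6 = 14; σ²_B = ((15−13)/6)² = 0.111
te_C = (11 + 4·12 + 25)/6 = 84/6 = 14; σ²_C = ((25−11)/6)² = 5.444
te_D = (3 + 4·5 + 7)/6 = 30/6 = 5; σ²_D = ((7−3)/6)² = 0.444
te_E = (2 + 4·3 + 10)/6 = 24/6 = 4; σ²_E = ((10−2)/6)² = 1.778
te_F = (5 + 4·7 + 9)/6 = 42/6 = 7; σ²_F = ((9−5)/6)² = 0.444
te_G = (12 + 4·14 + 22)/6 = 90/6 = 15; σ²_G = ((22−12)/6)² = 2.778
te_H = (4 + 4·5 + 6)/6 = 30/6 = 5; σ²_H = ((6−4)/6)² = 0.111

Forward pass:
ES_A = 0; EF_A = 7
ES_B = 0; EF_B = 14
ES_C = max(EF_A=7, EF_B=14) = 14; EF_C = 14+14 = 28
ES_D = 14; EF_D = 14+5 = 19
ES_E = max(EF_A=7, EF_D=19) = 19; EF_E = 19+4 = 23
ES_F = 19; EF_F = 19+7 = 26
ES_G = 28; EF_G = 28+15 = 43
ES_H = max(EF_A=7, EF_D=19, EF_E=23, EF_F=26, EF_G=43) = 43; EF_H = 43+5 = 48
Expected project duration μ = 48 days. Critical path: B → C → G → H.

Variance along critical path = 0.111 + 5.444 + 2.778 + 0.111 = 8.444; σ = √8.444 = 2.906 days.
Z = (54 − 48) / 2.906 = 2.065
P(T ≤ 54) = Φ(2.065) ≈ 0.981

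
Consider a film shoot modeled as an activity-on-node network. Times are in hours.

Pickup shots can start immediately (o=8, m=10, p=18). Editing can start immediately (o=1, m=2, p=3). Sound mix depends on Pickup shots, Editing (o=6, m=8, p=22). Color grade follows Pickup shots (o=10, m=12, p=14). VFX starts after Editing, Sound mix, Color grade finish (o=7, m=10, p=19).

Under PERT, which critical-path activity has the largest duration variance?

VFX

te_Pickup shots = (8 + 4·10 + 18)/6 = 66/6 = 11; σ²_Pickup shots = ((18−8)/6)² = 2.778
te_Editing = (1 + 4·2 + 3)/6 = 12/6 = 2; σ²_Editing = ((3−1)/6)² = 0.111
te_Sound mix = (6 + 4·8 + 22)/6 = 60/6 = 10; σ²_Sound mix = ((22−6)/6)² = 7.111
te_Color grade = (10 + 4·12 + 14)/6 = 72/6 = 12; σ²_Color grade = ((14−10)/6)² = 0.444
te_VFX = (7 + 4·10 + 19)/6 = 66/6 = 11; σ²_VFX = ((19−7)/6)² = 4.000

Forward pass:
ES_Pickup shots = 0; EF_Pickup shots = 11
ES_Editing = 0; EF_Editing = 2
ES_Sound mix = max(EF_Pickup shots=11, EF_Editing=2) = 11; EF_Sound mix = 11+10 = 21
ES_Color grade = 11; EF_Color grade = 11+12 = 23
ES_VFX = max(EF_Editing=2, EF_Sound mix=21, EF_Color grade=23) = 23; EF_VFX = 23+11 = 34
Expected project duration μ = 34 hours. Critical path: Pickup shots → Color grade → VFX.

Variances on critical path: σ²_Pickup shots=2.778, σ²_Color grade=0.444, σ²_VFX=4.000.
Largest is σ²_VFX = 4.000.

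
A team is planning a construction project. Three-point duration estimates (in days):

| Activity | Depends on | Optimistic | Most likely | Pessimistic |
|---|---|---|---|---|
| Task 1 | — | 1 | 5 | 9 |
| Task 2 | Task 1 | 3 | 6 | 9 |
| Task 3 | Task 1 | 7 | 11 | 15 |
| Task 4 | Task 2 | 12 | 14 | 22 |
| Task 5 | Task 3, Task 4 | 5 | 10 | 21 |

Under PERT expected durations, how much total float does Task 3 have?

te_Task 1 = (1 + 4·5 + 9)/6 = 30/6 = 5
te_Task 2 = (3 + 4·6 + 9)/6 = 36/6 = 6
te_Task 3 = (7 + 4·11 + 15)/6 = 66/6 = 11
te_Task 4 = (12 + 4·14 + 22)/6 = 90/6 = 15
te_Task 5 = (5 + 4·10 + 21)/6 = 66/6 = 11

Forward pass:
ES_Task 1 = 0; EF_Task 1 = 5
ES_Task 2 = 5; EF_Task 2 = 5+6 = 11
ES_Task 3 = 5; EF_Task 3 = 5+11 = 16
ES_Task 4 = 11; EF_Task 4 = 11+15 = 26
ES_Task 5 = max(EF_Task 3=16, EF_Task 4=26) = 26; EF_Task 5 = 26+11 = 37
Expected project duration μ = 37 days. Critical path: Task 1 → Task 2 → Task 4 → Task 5.

Backward pass:
LF_Task 5 = 37; LS_Task 5 = 37−11 = 26
LF_Task 4 = LS_Task 5 = 26; LS_Task 4 = 26−15 = 11
LF_Task 3 = LS_Task 5 = 26; LS_Task 3 = 26−11 = 15
LF_Task 2 = LS_Task 4 = 11; LS_Task 2 = 11−6 = 5
LF_Task 1 = min(LS_Task 2=5, LS_Task 3=15) = 5; LS_Task 1 = 5−5 = 0
Slack_Task 3 = LS_Task 3 − ES_Task 3 = 15 − 5 = 10

10 days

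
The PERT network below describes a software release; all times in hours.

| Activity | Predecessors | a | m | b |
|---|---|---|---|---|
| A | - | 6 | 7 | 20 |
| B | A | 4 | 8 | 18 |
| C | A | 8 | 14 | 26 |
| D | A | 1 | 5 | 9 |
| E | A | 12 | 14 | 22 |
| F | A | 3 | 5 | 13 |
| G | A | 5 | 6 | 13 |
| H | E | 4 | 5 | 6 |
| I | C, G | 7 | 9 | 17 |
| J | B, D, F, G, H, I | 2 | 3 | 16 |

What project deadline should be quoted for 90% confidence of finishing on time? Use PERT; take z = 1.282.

45.1 hours

te_A = (6 + 4·7 + 20)/6 = 54/6 = 9; σ²_A = ((20−6)/6)² = 5.444
te_B = (4 + 4·8 + 18)/6 = 54/6 = 9; σ²_B = ((18−4)/6)² = 5.444
te_C = (8 + 4·14 + 26)/6 = 90/6 = 15; σ²_C = ((26−8)/6)² = 9.000
te_D = (1 + 4·5 + 9)/6 = 30/6 = 5; σ²_D = ((9−1)/6)² = 1.778
te_E = (12 + 4·14 + 22)/6 = 90/6 = 15; σ²_E = ((22−12)/6)² = 2.778
te_F = (3 + 4·5 + 13)/6 = 36/6 = 6; σ²_F = ((13−3)/6)² = 2.778
te_G = (5 + 4·6 + 13)/6 = 42/6 = 7; σ²_G = ((13−5)/6)² = 1.778
te_H = (4 + 4·5 + 6)/6 = 30/6 = 5; σ²_H = ((6−4)/6)² = 0.111
te_I = (7 + 4·9 + 17)/6 = 60/6 = 10; σ²_I = ((17−7)/6)² = 2.778
te_J = (2 + 4·3 + 16)/6 = 30/6 = 5; σ²_J = ((16−2)/6)² = 5.444

Forward pass:
ES_A = 0; EF_A = 9
ES_B = 9; EF_B = 9+9 = 18
ES_C = 9; EF_C = 9+15 = 24
ES_D = 9; EF_D = 9+5 = 14
ES_E = 9; EF_E = 9+15 = 24
ES_F = 9; EF_F = 9+6 = 15
ES_G = 9; EF_G = 9+7 = 16
ES_H = 24; EF_H = 24+5 = 29
ES_I = max(EF_C=24, EF_G=16) = 24; EF_I = 24+10 = 34
ES_J = max(EF_B=18, EF_D=14, EF_F=15, EF_G=16, EF_H=29, EF_I=34) = 34; EF_J = 34+5 = 39
Expected project duration μ = 39 hours. Critical path: A → C → I → J.

Variance along critical path = 5.444 + 9.000 + 2.778 + 5.444 = 22.667; σ = 4.761 hours.
D = μ + z·σ = 39 + 1.282·4.761 = 45.1 hours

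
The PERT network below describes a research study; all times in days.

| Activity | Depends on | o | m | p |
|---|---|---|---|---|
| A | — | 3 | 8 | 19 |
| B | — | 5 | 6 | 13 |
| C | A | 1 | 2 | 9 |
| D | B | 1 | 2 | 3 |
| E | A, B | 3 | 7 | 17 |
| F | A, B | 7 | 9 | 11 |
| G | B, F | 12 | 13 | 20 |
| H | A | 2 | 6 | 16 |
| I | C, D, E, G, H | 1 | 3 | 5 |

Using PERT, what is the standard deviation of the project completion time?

3.13 days

te_A = (3 + 4·8 + 19)/6 = 54/6 = 9; σ²_A = ((19−3)/6)² = 7.111
te_B = (5 + 4·6 + 13)/6 = 42/6 = 7; σ²_B = ((13−5)/6)² = 1.778
te_C = (1 + 4·2 + 9)/6 = 18/6 = 3; σ²_C = ((9−1)/6)² = 1.778
te_D = (1 + 4·2 + 3)/6 = 12/6 = 2; σ²_D = ((3−1)/6)² = 0.111
te_E = (3 + 4·7 + 17)/6 = 48/6 = 8; σ²_E = ((17−3)/6)² = 5.444
te_F = (7 + 4·9 + 11)/6 = 54/6 = 9; σ²_F = ((11−7)/6)² = 0.444
te_G = (12 + 4·13 + 20)/6 = 84/6 = 14; σ²_G = ((20−12)/6)² = 1.778
te_H = (2 + 4·6 + 16)/6 = 42/6 = 7; σ²_H = ((16−2)/6)² = 5.444
te_I = (1 + 4·3 + 5)/6 = 18/6 = 3; σ²_I = ((5−1)/6)² = 0.444

Forward pass:
ES_A = 0; EF_A = 9
ES_B = 0; EF_B = 7
ES_C = 9; EF_C = 9+3 = 12
ES_D = 7; EF_D = 7+2 = 9
ES_E = max(EF_A=9, EF_B=7) = 9; EF_E = 9+8 = 17
ES_F = max(EF_A=9, EF_B=7) = 9; EF_F = 9+9 = 18
ES_G = max(EF_B=7, EF_F=18) = 18; EF_G = 18+14 = 32
ES_H = 9; EF_H = 9+7 = 16
ES_I = max(EF_C=12, EF_D=9, EF_E=17, EF_G=32, EF_H=16) = 32; EF_I = 32+3 = 35
Expected project duration μ = 35 days. Critical path: A → F → G → I.

Variance along critical path = 7.111 + 0.444 + 1.778 + 0.444 = 9.778
σ = √9.778 = 3.127 days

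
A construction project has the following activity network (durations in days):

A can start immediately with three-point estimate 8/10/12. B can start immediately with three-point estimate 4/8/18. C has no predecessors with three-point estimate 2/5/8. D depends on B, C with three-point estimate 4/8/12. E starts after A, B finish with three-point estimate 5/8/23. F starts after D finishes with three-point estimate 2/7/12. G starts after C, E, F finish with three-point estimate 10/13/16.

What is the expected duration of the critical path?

te_A = (8 + 4·10 + 12)/6 = 60/6 = 10
te_B = (4 + 4·8 + 18)/6 = 54/6 = 9
te_C = (2 + 4·5 + 8)/6 = 30/6 = 5
te_D = (4 + 4·8 + 12)/6 = 48/6 = 8
te_E = (5 + 4·8 + 23)/6 = 60/6 = 10
te_F = (2 + 4·7 + 12)/6 = 42/6 = 7
te_G = (10 + 4·13 + 16)/6 = 78/6 = 13

Forward pass:
ES_A = 0; EF_A = 10
ES_B = 0; EF_B = 9
ES_C = 0; EF_C = 5
ES_D = max(EF_B=9, EF_C=5) = 9; EF_D = 9+8 = 17
ES_E = max(EF_A=10, EF_B=9) = 10; EF_E = 10+10 = 20
ES_F = 17; EF_F = 17+7 = 24
ES_G = max(EF_C=5, EF_E=20, EF_F=24) = 24; EF_G = 24+13 = 37
Expected project duration μ = 37 days. Critical path: B → D → F → G.

37 days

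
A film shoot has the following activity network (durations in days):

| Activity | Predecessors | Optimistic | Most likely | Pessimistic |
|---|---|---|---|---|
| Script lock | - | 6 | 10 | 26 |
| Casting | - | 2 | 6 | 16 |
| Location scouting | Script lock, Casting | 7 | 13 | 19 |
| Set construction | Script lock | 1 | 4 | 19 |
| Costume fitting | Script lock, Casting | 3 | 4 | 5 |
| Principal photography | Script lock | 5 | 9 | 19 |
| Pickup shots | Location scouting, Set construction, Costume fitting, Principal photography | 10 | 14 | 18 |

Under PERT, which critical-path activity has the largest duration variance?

Script lock

te_Script lock = (6 + 4·10 + 26)/6 = 72/6 = 12; σ²_Script lock = ((26−6)/6)² = 11.111
te_Casting = (2 + 4·6 + 16)/6 = 42/6 = 7; σ²_Casting = ((16−2)/6)² = 5.444
te_Location scouting = (7 + 4·13 + 19)/6 = 78/6 = 13; σ²_Location scouting = ((19−7)/6)² = 4.000
te_Set construction = (1 + 4·4 + 19)/6 = 36/6 = 6; σ²_Set construction = ((19−1)/6)² = 9.000
te_Costume fitting = (3 + 4·4 + 5)/6 = 24/6 = 4; σ²_Costume fitting = ((5−3)/6)² = 0.111
te_Principal photography = (5 + 4·9 + 19)/6 = 60/6 = 10; σ²_Principal photography = ((19−5)/6)² = 5.444
te_Pickup shots = (10 + 4·14 + 18)/6 = 84/6 = 14; σ²_Pickup shots = ((18−10)/6)² = 1.778

Forward pass:
ES_Script lock = 0; EF_Script lock = 12
ES_Casting = 0; EF_Casting = 7
ES_Location scouting = max(EF_Script lock=12, EF_Casting=7) = 12; EF_Location scouting = 12+13 = 25
ES_Set construction = 12; EF_Set construction = 12+6 = 18
ES_Costume fitting = max(EF_Script lock=12, EF_Casting=7) = 12; EF_Costume fitting = 12+4 = 16
ES_Principal photography = 12; EF_Principal photography = 12+10 = 22
ES_Pickup shots = max(EF_Location scouting=25, EF_Set construction=18, EF_Costume fitting=16, EF_Principal photography=22) = 25; EF_Pickup shots = 25+14 = 39
Expected project duration μ = 39 days. Critical path: Script lock → Location scouting → Pickup shots.

Variances on critical path: σ²_Script lock=11.111, σ²_Location scouting=4.000, σ²_Pickup shots=1.778.
Largest is σ²_Script lock = 11.111.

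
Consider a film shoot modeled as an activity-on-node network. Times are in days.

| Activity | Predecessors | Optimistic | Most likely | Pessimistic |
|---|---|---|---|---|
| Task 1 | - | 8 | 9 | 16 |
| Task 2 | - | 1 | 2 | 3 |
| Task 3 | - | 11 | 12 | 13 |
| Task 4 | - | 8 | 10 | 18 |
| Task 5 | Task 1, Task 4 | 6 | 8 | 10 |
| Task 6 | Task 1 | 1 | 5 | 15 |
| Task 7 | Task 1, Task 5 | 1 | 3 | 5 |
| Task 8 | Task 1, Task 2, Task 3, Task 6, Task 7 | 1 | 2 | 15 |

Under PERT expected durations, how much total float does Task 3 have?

10 days

te_Task 1 = (8 + 4·9 + 16)/6 = 60/6 = 10
te_Task 2 = (1 + 4·2 + 3)/6 = 12/6 = 2
te_Task 3 = (11 + 4·12 + 13)/6 = 72/6 = 12
te_Task 4 = (8 + 4·10 + 18)/6 = 66/6 = 11
te_Task 5 = (6 + 4·8 + 10)/6 = 48/6 = 8
te_Task 6 = (1 + 4·5 + 15)/6 = 36/6 = 6
te_Task 7 = (1 + 4·3 + 5)/6 = 18/6 = 3
te_Task 8 = (1 + 4·2 + 15)/6 = 24/6 = 4

Forward pass:
ES_Task 1 = 0; EF_Task 1 = 10
ES_Task 2 = 0; EF_Task 2 = 2
ES_Task 3 = 0; EF_Task 3 = 12
ES_Task 4 = 0; EF_Task 4 = 11
ES_Task 5 = max(EF_Task 1=10, EF_Task 4=11) = 11; EF_Task 5 = 11+8 = 19
ES_Task 6 = 10; EF_Task 6 = 10+6 = 16
ES_Task 7 = max(EF_Task 1=10, EF_Task 5=19) = 19; EF_Task 7 = 19+3 = 22
ES_Task 8 = max(EF_Task 1=10, EF_Task 2=2, EF_Task 3=12, EF_Task 6=16, EF_Task 7=22) = 22; EF_Task 8 = 22+4 = 26
Expected project duration μ = 26 days. Critical path: Task 4 → Task 5 → Task 7 → Task 8.

Backward pass:
LF_Task 8 = 26; LS_Task 8 = 26−4 = 22
LF_Task 7 = LS_Task 8 = 22; LS_Task 7 = 22−3 = 19
LF_Task 6 = LS_Task 8 = 22; LS_Task 6 = 22−6 = 16
LF_Task 5 = LS_Task 7 = 19; LS_Task 5 = 19−8 = 11
LF_Task 4 = LS_Task 5 = 11; LS_Task 4 = 11−11 = 0
LF_Task 3 = LS_Task 8 = 22; LS_Task 3 = 22−12 = 10
LF_Task 2 = LS_Task 8 = 22; LS_Task 2 = 22−2 = 20
LF_Task 1 = min(LS_Task 5=11, LS_Task 6=16, LS_Task 7=19, LS_Task 8=22) = 11; LS_Task 1 = 11−10 = 1
Slack_Task 3 = LS_Task 3 − ES_Task 3 = 10 − 0 = 10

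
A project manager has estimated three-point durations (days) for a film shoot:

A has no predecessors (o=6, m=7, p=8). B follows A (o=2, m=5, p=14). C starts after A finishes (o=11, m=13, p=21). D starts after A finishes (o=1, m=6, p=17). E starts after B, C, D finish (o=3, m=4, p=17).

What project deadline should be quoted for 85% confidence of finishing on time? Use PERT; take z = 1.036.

te_A = (6 + 4·7 + 8)/6 = 42/6 = 7; σ²_A = ((8−6)/6)² = 0.111
te_B = (2 + 4·5 + 14)/6 = 36/6 = 6; σ²_B = ((14−2)/6)² = 4.000
te_C = (11 + 4·13 + 21)/6 = 84/6 = 14; σ²_C = ((21−11)/6)² = 2.778
te_D = (1 + 4·6 + 17)/6 = 42/6 = 7; σ²_D = ((17−1)/6)² = 7.111
te_E = (3 + 4·4 + 17)/6 = 36/6 = 6; σ²_E = ((17−3)/6)² = 5.444

Forward pass:
ES_A = 0; EF_A = 7
ES_B = 7; EF_B = 7+6 = 13
ES_C = 7; EF_C = 7+14 = 21
ES_D = 7; EF_D = 7+7 = 14
ES_E = max(EF_B=13, EF_C=21, EF_D=14) = 21; EF_E = 21+6 = 27
Expected project duration μ = 27 days. Critical path: A → C → E.

Variance along critical path = 0.111 + 2.778 + 5.444 = 8.333; σ = 2.887 days.
D = μ + z·σ = 27 + 1.036·2.887 = 30.0 days

30.0 days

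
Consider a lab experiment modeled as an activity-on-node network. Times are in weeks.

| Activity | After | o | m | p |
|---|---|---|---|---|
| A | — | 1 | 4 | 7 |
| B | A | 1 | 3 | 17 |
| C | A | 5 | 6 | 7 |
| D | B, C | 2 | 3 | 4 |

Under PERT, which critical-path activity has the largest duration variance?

te_A = (1 + 4·4 + 7)/6 = 24/6 = 4; σ²_A = ((7−1)/6)² = 1.000
te_B = (1 + 4·3 + 17)/6 = 30/6 = 5; σ²_B = ((17−1)/6)² = 7.111
te_C = (5 + 4·6 + 7)/6 = 36/6 = 6; σ²_C = ((7−5)/6)² = 0.111
te_D = (2 + 4·3 + 4)/6 = 18/6 = 3; σ²_D = ((4−2)/6)² = 0.111

Forward pass:
ES_A = 0; EF_A = 4
ES_B = 4; EF_B = 4+5 = 9
ES_C = 4; EF_C = 4+6 = 10
ES_D = max(EF_B=9, EF_C=10) = 10; EF_D = 10+3 = 13
Expected project duration μ = 13 weeks. Critical path: A → C → D.

Variances on critical path: σ²_A=1.000, σ²_C=0.111, σ²_D=0.111.
Largest is σ²_A = 1.000.

A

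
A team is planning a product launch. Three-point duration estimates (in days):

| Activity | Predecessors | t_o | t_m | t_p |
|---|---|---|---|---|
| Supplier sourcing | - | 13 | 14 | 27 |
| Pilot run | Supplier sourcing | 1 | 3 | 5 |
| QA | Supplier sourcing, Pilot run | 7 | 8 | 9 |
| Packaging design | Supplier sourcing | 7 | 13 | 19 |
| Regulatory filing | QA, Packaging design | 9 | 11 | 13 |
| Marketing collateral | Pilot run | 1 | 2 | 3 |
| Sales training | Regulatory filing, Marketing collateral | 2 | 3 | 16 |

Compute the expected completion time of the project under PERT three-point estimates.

45 days

te_Supplier sourcing = (13 + 4·14 + 27)/6 = 96/6 = 16
te_Pilot run = (1 + 4·3 + 5)/6 = 18/6 = 3
te_QA = (7 + 4·8 + 9)/6 = 48/6 = 8
te_Packaging design = (7 + 4·13 + 19)/6 = 78/6 = 13
te_Regulatory filing = (9 + 4·11 + 13)/6 = 66/6 = 11
te_Marketing collateral = (1 + 4·2 + 3)/6 = 12/6 = 2
te_Sales training = (2 + 4·3 + 16)/6 = 30/6 = 5

Forward pass:
ES_Supplier sourcing = 0; EF_Supplier sourcing = 16
ES_Pilot run = 16; EF_Pilot run = 16+3 = 19
ES_QA = max(EF_Supplier sourcing=16, EF_Pilot run=19) = 19; EF_QA = 19+8 = 27
ES_Packaging design = 16; EF_Packaging design = 16+13 = 29
ES_Regulatory filing = max(EF_QA=27, EF_Packaging design=29) = 29; EF_Regulatory filing = 29+11 = 40
ES_Marketing collateral = 19; EF_Marketing collateral = 19+2 = 21
ES_Sales training = max(EF_Regulatory filing=40, EF_Marketing collateral=21) = 40; EF_Sales training = 40+5 = 45
Expected project duration μ = 45 days. Critical path: Supplier sourcing → Packaging design → Regulatory filing → Sales training.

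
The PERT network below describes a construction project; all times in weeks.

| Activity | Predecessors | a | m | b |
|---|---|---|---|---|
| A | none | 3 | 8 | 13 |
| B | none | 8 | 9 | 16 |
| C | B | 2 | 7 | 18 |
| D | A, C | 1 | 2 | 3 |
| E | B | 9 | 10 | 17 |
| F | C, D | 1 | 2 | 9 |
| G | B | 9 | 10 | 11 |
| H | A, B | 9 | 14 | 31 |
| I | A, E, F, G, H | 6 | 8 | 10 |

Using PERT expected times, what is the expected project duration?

34 weeks

te_A = (3 + 4·8 + 13)/6 = 48/6 = 8
te_B = (8 + 4·9 + 16)/6 = 60/6 = 10
te_C = (2 + 4·7 + 18)/6 = 48/6 = 8
te_D = (1 + 4·2 + 3)/6 = 12/6 = 2
te_E = (9 + 4·10 + 17)/6 = 66/6 = 11
te_F = (1 + 4·2 + 9)/6 = 18/6 = 3
te_G = (9 + 4·10 + 11)/6 = 60/6 = 10
te_H = (9 + 4·14 + 31)/6 = 96/6 = 16
te_I = (6 + 4·8 + 10)/6 = 48/6 = 8

Forward pass:
ES_A = 0; EF_A = 8
ES_B = 0; EF_B = 10
ES_C = 10; EF_C = 10+8 = 18
ES_D = max(EF_A=8, EF_C=18) = 18; EF_D = 18+2 = 20
ES_E = 10; EF_E = 10+11 = 21
ES_F = max(EF_C=18, EF_D=20) = 20; EF_F = 20+3 = 23
ES_G = 10; EF_G = 10+10 = 20
ES_H = max(EF_A=8, EF_B=10) = 10; EF_H = 10+16 = 26
ES_I = max(EF_A=8, EF_E=21, EF_F=23, EF_G=20, EF_H=26) = 26; EF_I = 26+8 = 34
Expected project duration μ = 34 weeks. Critical path: B → H → I.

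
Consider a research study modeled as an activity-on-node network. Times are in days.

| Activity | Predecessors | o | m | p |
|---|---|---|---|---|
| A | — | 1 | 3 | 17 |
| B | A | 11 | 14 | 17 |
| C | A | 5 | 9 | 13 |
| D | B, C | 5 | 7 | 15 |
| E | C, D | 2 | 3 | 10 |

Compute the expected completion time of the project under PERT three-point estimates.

31 days

te_A = (1 + 4·3 + 17)/6 = 30/6 = 5
te_B = (11 + 4·14 + 17)/6 = 84/6 = 14
te_C = (5 + 4·9 + 13)/6 = 54/6 = 9
te_D = (5 + 4·7 + 15)/6 = 48/6 = 8
te_E = (2 + 4·3 + 10)/6 = 24/6 = 4

Forward pass:
ES_A = 0; EF_A = 5
ES_B = 5; EF_B = 5+14 = 19
ES_C = 5; EF_C = 5+9 = 14
ES_D = max(EF_B=19, EF_C=14) = 19; EF_D = 19+8 = 27
ES_E = max(EF_C=14, EF_D=27) = 27; EF_E = 27+4 = 31
Expected project duration μ = 31 days. Critical path: A → B → D → E.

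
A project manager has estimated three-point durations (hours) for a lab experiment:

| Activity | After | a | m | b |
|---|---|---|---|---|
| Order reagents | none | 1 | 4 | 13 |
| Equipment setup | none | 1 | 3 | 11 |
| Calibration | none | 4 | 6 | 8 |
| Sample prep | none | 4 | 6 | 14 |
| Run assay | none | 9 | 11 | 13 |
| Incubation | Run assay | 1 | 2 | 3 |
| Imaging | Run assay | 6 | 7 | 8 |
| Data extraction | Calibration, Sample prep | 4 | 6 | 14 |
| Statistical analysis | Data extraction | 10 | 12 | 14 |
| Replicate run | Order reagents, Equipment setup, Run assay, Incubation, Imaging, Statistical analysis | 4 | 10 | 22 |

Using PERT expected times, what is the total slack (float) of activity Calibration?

1 hours

te_Order reagents = (1 + 4·4 + 13)/6 = 30/6 = 5
te_Equipment setup = (1 + 4·3 + 11)/6 = 24/6 = 4
te_Calibration = (4 + 4·6 + 8)/6 = 36/6 = 6
te_Sample prep = (4 + 4·6 + 14)/6 = 42/6 = 7
te_Run assay = (9 + 4·11 + 13)/6 = 66/6 = 11
te_Incubation = (1 + 4·2 + 3)/6 = 12/6 = 2
te_Imaging = (6 + 4·7 + 8)/6 = 42/6 = 7
te_Data extraction = (4 + 4·6 + 14)/6 = 42/6 = 7
te_Statistical analysis = (10 + 4·12 + 14)/6 = 72/6 = 12
te_Replicate run = (4 + 4·10 + 22)/6 = 66/6 = 11

Forward pass:
ES_Order reagents = 0; EF_Order reagents = 5
ES_Equipment setup = 0; EF_Equipment setup = 4
ES_Calibration = 0; EF_Calibration = 6
ES_Sample prep = 0; EF_Sample prep = 7
ES_Run assay = 0; EF_Run assay = 11
ES_Incubation = 11; EF_Incubation = 11+2 = 13
ES_Imaging = 11; EF_Imaging = 11+7 = 18
ES_Data extraction = max(EF_Calibration=6, EF_Sample prep=7) = 7; EF_Data extraction = 7+7 = 14
ES_Statistical analysis = 14; EF_Statistical analysis = 14+12 = 26
ES_Replicate run = max(EF_Order reagents=5, EF_Equipment setup=4, EF_Run assay=11, EF_Incubation=13, EF_Imaging=18, EF_Statistical analysis=26) = 26; EF_Replicate run = 26+11 = 37
Expected project duration μ = 37 hours. Critical path: Sample prep → Data extraction → Statistical analysis → Replicate run.

Backward pass:
LF_Replicate run = 37; LS_Replicate run = 37−11 = 26
LF_Statistical analysis = LS_Replicate run = 26; LS_Statistical analysis = 26−12 = 14
LF_Data extraction = LS_Statistical analysis = 14; LS_Data extraction = 14−7 = 7
LF_Imaging = LS_Replicate run = 26; LS_Imaging = 26−7 = 19
LF_Incubation = LS_Replicate run = 26; LS_Incubation = 26−2 = 24
LF_Run assay = min(LS_Incubation=24, LS_Imaging=19, LS_Replicate run=26) = 19; LS_Run assay = 19−11 = 8
LF_Sample prep = LS_Data extraction = 7; LS_Sample prep = 7−7 = 0
LF_Calibration = LS_Data extraction = 7; LS_Calibration = 7−6 = 1
LF_Equipment setup = LS_Replicate run = 26; LS_Equipment setup = 26−4 = 22
LF_Order reagents = LS_Replicate run = 26; LS_Order reagents = 26−5 = 21
Slack_Calibration = LS_Calibration − ES_Calibration = 1 − 0 = 1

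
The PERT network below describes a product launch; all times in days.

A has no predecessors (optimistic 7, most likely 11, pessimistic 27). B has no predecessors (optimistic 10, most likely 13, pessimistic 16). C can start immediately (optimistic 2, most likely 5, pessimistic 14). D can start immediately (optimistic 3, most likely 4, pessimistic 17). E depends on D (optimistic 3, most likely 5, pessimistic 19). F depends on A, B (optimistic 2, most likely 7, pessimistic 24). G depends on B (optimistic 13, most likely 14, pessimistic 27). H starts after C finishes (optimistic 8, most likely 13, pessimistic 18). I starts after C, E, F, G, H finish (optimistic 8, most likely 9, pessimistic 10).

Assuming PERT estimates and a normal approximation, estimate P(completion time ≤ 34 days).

te_A = (7 + 4·11 + 27)/6 = 78/6 = 13; σ²_A = ((27−7)/6)² = 11.111
te_B = (10 + 4·13 + 16)/6 = 78/6 = 13; σ²_B = ((16−10)/6)² = 1.000
te_C = (2 + 4·5 + 14)/6 = 36/6 = 6; σ²_C = ((14−2)/6)² = 4.000
te_D = (3 + 4·4 + 17)/6 = 36/6 = 6; σ²_D = ((17−3)/6)² = 5.444
te_E = (3 + 4·5 + 19)/6 = 42/6 = 7; σ²_E = ((19−3)/6)² = 7.111
te_F = (2 + 4·7 + 24)/6 = 54/6 = 9; σ²_F = ((24−2)/6)² = 13.444
te_G = (13 + 4·14 + 27)/6 = 96/6 = 16; σ²_G = ((27−13)/6)² = 5.444
te_H = (8 + 4·13 + 18)/6 = 78/6 = 13; σ²_H = ((18−8)/6)² = 2.778
te_I = (8 + 4·9 + 10)/6 = 54/6 = 9; σ²_I = ((10−8)/6)² = 0.111

Forward pass:
ES_A = 0; EF_A = 13
ES_B = 0; EF_B = 13
ES_C = 0; EF_C = 6
ES_D = 0; EF_D = 6
ES_E = 6; EF_E = 6+7 = 13
ES_F = max(EF_A=13, EF_B=13) = 13; EF_F = 13+9 = 22
ES_G = 13; EF_G = 13+16 = 29
ES_H = 6; EF_H = 6+13 = 19
ES_I = max(EF_C=6, EF_E=13, EF_F=22, EF_G=29, EF_H=19) = 29; EF_I = 29+9 = 38
Expected project duration μ = 38 days. Critical path: B → G → I.

Variance along critical path = 1.000 + 5.444 + 0.111 = 6.556; σ = √6.556 = 2.560 days.
Z = (34 − 38) / 2.560 = -1.562
P(T ≤ 34) = Φ(-1.562) ≈ 0.059

0.059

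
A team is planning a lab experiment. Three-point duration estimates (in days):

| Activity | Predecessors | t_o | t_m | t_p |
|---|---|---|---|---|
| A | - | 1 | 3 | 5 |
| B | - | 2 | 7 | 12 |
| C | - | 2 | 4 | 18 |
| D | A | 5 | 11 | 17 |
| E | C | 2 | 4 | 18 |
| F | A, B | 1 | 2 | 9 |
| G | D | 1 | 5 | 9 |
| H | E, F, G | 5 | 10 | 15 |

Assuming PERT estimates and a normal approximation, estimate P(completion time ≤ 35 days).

te_A = (1 + 4·3 + 5)/6 = 18/6 = 3; σ²_A = ((5−1)/6)² = 0.444
te_B = (2 + 4·7 + 12)/6 = 42/6 = 7; σ²_B = ((12−2)/6)² = 2.778
te_C = (2 + 4·4 + 18)/6 = 36/6 = 6; σ²_C = ((18−2)/6)² = 7.111
te_D = (5 + 4·11 + 17)/6 = 66/6 = 11; σ²_D = ((17−5)/6)² = 4.000
te_E = (2 + 4·4 + 18)/6 = 36/6 = 6; σ²_E = ((18−2)/6)² = 7.111
te_F = (1 + 4·2 + 9)/6 = 18/6 = 3; σ²_F = ((9−1)/6)² = 1.778
te_G = (1 + 4·5 + 9)/6 = 30/6 = 5; σ²_G = ((9−1)/6)² = 1.778
te_H = (5 + 4·10 + 15)/6 = 60/6 = 10; σ²_H = ((15−5)/6)² = 2.778

Forward pass:
ES_A = 0; EF_A = 3
ES_B = 0; EF_B = 7
ES_C = 0; EF_C = 6
ES_D = 3; EF_D = 3+11 = 14
ES_E = 6; EF_E = 6+6 = 12
ES_F = max(EF_A=3, EF_B=7) = 7; EF_F = 7+3 = 10
ES_G = 14; EF_G = 14+5 = 19
ES_H = max(EF_E=12, EF_F=10, EF_G=19) = 19; EF_H = 19+10 = 29
Expected project duration μ = 29 days. Critical path: A → D → G → H.

Variance along critical path = 0.444 + 4.000 + 1.778 + 2.778 = 9.000; σ = √9.000 = 3.000 days.
Z = (35 − 29) / 3.000 = 2.000
P(T ≤ 35) = Φ(2.000) ≈ 0.977

0.977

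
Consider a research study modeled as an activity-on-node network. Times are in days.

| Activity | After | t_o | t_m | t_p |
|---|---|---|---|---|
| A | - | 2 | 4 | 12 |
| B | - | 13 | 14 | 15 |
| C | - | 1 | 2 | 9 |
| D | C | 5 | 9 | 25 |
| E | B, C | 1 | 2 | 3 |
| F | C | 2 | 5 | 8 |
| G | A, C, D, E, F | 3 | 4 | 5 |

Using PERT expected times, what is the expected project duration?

te_A = (2 + 4·4 + 12)/6 = 30/6 = 5
te_B = (13 + 4·14 + 15)/6 = 84/6 = 14
te_C = (1 + 4·2 + 9)/6 = 18/6 = 3
te_D = (5 + 4·9 + 25)/6 = 66/6 = 11
te_E = (1 + 4·2 + 3)/6 = 12/6 = 2
te_F = (2 + 4·5 + 8)/6 = 30/6 = 5
te_G = (3 + 4·4 + 5)/6 = 24/6 = 4

Forward pass:
ES_A = 0; EF_A = 5
ES_B = 0; EF_B = 14
ES_C = 0; EF_C = 3
ES_D = 3; EF_D = 3+11 = 14
ES_E = max(EF_B=14, EF_C=3) = 14; EF_E = 14+2 = 16
ES_F = 3; EF_F = 3+5 = 8
ES_G = max(EF_A=5, EF_C=3, EF_D=14, EF_E=16, EF_F=8) = 16; EF_G = 16+4 = 20
Expected project duration μ = 20 days. Critical path: B → E → G.

20 days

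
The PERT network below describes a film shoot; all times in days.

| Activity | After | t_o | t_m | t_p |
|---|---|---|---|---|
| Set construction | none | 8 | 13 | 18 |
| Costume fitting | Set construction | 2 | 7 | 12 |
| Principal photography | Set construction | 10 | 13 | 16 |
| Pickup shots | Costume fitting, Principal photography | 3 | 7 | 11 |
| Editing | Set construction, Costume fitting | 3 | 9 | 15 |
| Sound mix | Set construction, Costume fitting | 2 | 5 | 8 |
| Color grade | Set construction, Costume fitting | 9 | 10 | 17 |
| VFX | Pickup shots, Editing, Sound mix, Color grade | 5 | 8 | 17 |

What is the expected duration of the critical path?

42 days

te_Set construction = (8 + 4·13 + 18)/6 = 78/6 = 13
te_Costume fitting = (2 + 4·7 + 12)/6 = 42/6 = 7
te_Principal photography = (10 + 4·13 + 16)/6 = 78/6 = 13
te_Pickup shots = (3 + 4·7 + 11)/6 = 42/6 = 7
te_Editing = (3 + 4·9 + 15)/6 = 54/6 = 9
te_Sound mix = (2 + 4·5 + 8)/6 = 30/6 = 5
te_Color grade = (9 + 4·10 + 17)/6 = 66/6 = 11
te_VFX = (5 + 4·8 + 17)/6 = 54/6 = 9

Forward pass:
ES_Set construction = 0; EF_Set construction = 13
ES_Costume fitting = 13; EF_Costume fitting = 13+7 = 20
ES_Principal photography = 13; EF_Principal photography = 13+13 = 26
ES_Pickup shots = max(EF_Costume fitting=20, EF_Principal photography=26) = 26; EF_Pickup shots = 26+7 = 33
ES_Editing = max(EF_Set construction=13, EF_Costume fitting=20) = 20; EF_Editing = 20+9 = 29
ES_Sound mix = max(EF_Set construction=13, EF_Costume fitting=20) = 20; EF_Sound mix = 20+5 = 25
ES_Color grade = max(EF_Set construction=13, EF_Costume fitting=20) = 20; EF_Color grade = 20+11 = 31
ES_VFX = max(EF_Pickup shots=33, EF_Editing=29, EF_Sound mix=25, EF_Color grade=31) = 33; EF_VFX = 33+9 = 42
Expected project duration μ = 42 days. Critical path: Set construction → Principal photography → Pickup shots → VFX.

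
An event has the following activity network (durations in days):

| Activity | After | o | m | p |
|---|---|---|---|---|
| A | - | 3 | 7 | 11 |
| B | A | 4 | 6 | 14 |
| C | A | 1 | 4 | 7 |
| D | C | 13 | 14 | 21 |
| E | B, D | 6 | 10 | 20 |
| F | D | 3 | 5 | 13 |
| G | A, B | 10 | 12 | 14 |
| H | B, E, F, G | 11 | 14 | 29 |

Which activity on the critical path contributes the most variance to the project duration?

H

te_A = (3 + 4·7 + 11)/6 = 42/6 = 7; σ²_A = ((11−3)/6)² = 1.778
te_B = (4 + 4·6 + 14)/6 = 42/6 = 7; σ²_B = ((14−4)/6)² = 2.778
te_C = (1 + 4·4 + 7)/6 = 24/6 = 4; σ²_C = ((7−1)/6)² = 1.000
te_D = (13 + 4·14 + 21)/6 = 90/6 = 15; σ²_D = ((21−13)/6)² = 1.778
te_E = (6 + 4·10 + 20)/6 = 66/6 = 11; σ²_E = ((20−6)/6)² = 5.444
te_F = (3 + 4·5 + 13)/6 = 36/6 = 6; σ²_F = ((13−3)/6)² = 2.778
te_G = (10 + 4·12 + 14)/6 = 72/6 = 12; σ²_G = ((14−10)/6)² = 0.444
te_H = (11 + 4·14 + 29)/6 = 96/6 = 16; σ²_H = ((29−11)/6)² = 9.000

Forward pass:
ES_A = 0; EF_A = 7
ES_B = 7; EF_B = 7+7 = 14
ES_C = 7; EF_C = 7+4 = 11
ES_D = 11; EF_D = 11+15 = 26
ES_E = max(EF_B=14, EF_D=26) = 26; EF_E = 26+11 = 37
ES_F = 26; EF_F = 26+6 = 32
ES_G = max(EF_A=7, EF_B=14) = 14; EF_G = 14+12 = 26
ES_H = max(EF_B=14, EF_E=37, EF_F=32, EF_G=26) = 37; EF_H = 37+16 = 53
Expected project duration μ = 53 days. Critical path: A → C → D → E → H.

Variances on critical path: σ²_A=1.778, σ²_C=1.000, σ²_D=1.778, σ²_E=5.444, σ²_H=9.000.
Largest is σ²_H = 9.000.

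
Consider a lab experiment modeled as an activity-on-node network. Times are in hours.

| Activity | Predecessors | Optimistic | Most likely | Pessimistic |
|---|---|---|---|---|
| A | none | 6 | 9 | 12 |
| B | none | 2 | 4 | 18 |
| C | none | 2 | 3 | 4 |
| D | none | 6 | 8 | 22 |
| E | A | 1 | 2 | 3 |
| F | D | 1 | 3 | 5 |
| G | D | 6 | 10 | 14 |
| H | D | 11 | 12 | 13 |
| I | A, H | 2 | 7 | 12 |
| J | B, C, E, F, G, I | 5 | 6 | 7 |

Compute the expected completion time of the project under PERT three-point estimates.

te_A = (6 + 4·9 + 12)/6 = 54/6 = 9
te_B = (2 + 4·4 + 18)/6 = 36/6 = 6
te_C = (2 + 4·3 + 4)/6 = 18/6 = 3
te_D = (6 + 4·8 + 22)/6 = 60/6 = 10
te_E = (1 + 4·2 + 3)/6 = 12/6 = 2
te_F = (1 + 4·3 + 5)/6 = 18/6 = 3
te_G = (6 + 4·10 + 14)/6 = 60/6 = 10
te_H = (11 + 4·12 + 13)/6 = 72/6 = 12
te_I = (2 + 4·7 + 12)/6 = 42/6 = 7
te_J = (5 + 4·6 + 7)/6 = 36/6 = 6

Forward pass:
ES_A = 0; EF_A = 9
ES_B = 0; EF_B = 6
ES_C = 0; EF_C = 3
ES_D = 0; EF_D = 10
ES_E = 9; EF_E = 9+2 = 11
ES_F = 10; EF_F = 10+3 = 13
ES_G = 10; EF_G = 10+10 = 20
ES_H = 10; EF_H = 10+12 = 22
ES_I = max(EF_A=9, EF_H=22) = 22; EF_I = 22+7 = 29
ES_J = max(EF_B=6, EF_C=3, EF_E=11, EF_F=13, EF_G=20, EF_I=29) = 29; EF_J = 29+6 = 35
Expected project duration μ = 35 hours. Critical path: D → H → I → J.

35 hours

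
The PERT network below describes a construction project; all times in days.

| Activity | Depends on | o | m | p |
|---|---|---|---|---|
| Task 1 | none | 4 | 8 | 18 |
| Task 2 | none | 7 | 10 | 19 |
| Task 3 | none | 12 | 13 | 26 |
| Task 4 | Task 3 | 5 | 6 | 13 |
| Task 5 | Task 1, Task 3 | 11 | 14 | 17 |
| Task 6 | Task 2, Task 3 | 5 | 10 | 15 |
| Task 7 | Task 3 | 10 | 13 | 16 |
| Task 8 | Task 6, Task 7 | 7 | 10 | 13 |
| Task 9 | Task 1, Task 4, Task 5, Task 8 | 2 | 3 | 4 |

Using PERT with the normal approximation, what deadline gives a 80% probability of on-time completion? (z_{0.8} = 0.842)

43.3 days

te_Task 1 = (4 + 4·8 + 18)/6 = 54/6 = 9; σ²_Task 1 = ((18−4)/6)² = 5.444
te_Task 2 = (7 + 4·10 + 19)/6 = 66/6 = 11; σ²_Task 2 = ((19−7)/6)² = 4.000
te_Task 3 = (12 + 4·13 + 26)/6 = 90/6 = 15; σ²_Task 3 = ((26−12)/6)² = 5.444
te_Task 4 = (5 + 4·6 + 13)/6 = 42/6 = 7; σ²_Task 4 = ((13−5)/6)² = 1.778
te_Task 5 = (11 + 4·14 + 17)/6 = 84/6 = 14; σ²_Task 5 = ((17−11)/6)² = 1.000
te_Task 6 = (5 + 4·10 + 15)/6 = 60/6 = 10; σ²_Task 6 = ((15−5)/6)² = 2.778
te_Task 7 = (10 + 4·13 + 16)/6 = 78/6 = 13; σ²_Task 7 = ((16−10)/6)² = 1.000
te_Task 8 = (7 + 4·10 + 13)/6 = 60/6 = 10; σ²_Task 8 = ((13−7)/6)² = 1.000
te_Task 9 = (2 + 4·3 + 4)/6 = 18/6 = 3; σ²_Task 9 = ((4−2)/6)² = 0.111

Forward pass:
ES_Task 1 = 0; EF_Task 1 = 9
ES_Task 2 = 0; EF_Task 2 = 11
ES_Task 3 = 0; EF_Task 3 = 15
ES_Task 4 = 15; EF_Task 4 = 15+7 = 22
ES_Task 5 = max(EF_Task 1=9, EF_Task 3=15) = 15; EF_Task 5 = 15+14 = 29
ES_Task 6 = max(EF_Task 2=11, EF_Task 3=15) = 15; EF_Task 6 = 15+10 = 25
ES_Task 7 = 15; EF_Task 7 = 15+13 = 28
ES_Task 8 = max(EF_Task 6=25, EF_Task 7=28) = 28; EF_Task 8 = 28+10 = 38
ES_Task 9 = max(EF_Task 1=9, EF_Task 4=22, EF_Task 5=29, EF_Task 8=38) = 38; EF_Task 9 = 38+3 = 41
Expected project duration μ = 41 days. Critical path: Task 3 → Task 7 → Task 8 → Task 9.

Variance along critical path = 5.444 + 1.000 + 1.000 + 0.111 = 7.556; σ = 2.749 days.
D = μ + z·σ = 41 + 0.842·2.749 = 43.3 days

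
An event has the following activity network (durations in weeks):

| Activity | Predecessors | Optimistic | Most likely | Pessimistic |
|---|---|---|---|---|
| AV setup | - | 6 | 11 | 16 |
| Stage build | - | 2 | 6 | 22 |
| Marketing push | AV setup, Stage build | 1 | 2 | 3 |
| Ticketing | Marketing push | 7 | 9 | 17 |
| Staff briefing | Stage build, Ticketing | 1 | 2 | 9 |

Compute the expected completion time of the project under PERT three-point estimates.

te_AV setup = (6 + 4·11 + 16)/6 = 66/6 = 11
te_Stage build = (2 + 4·6 + 22)/6 = 48/6 = 8
te_Marketing push = (1 + 4·2 + 3)/6 = 12/6 = 2
te_Ticketing = (7 + 4·9 + 17)/6 = 60/6 = 10
te_Staff briefing = (1 + 4·2 + 9)/6 = 18/6 = 3

Forward pass:
ES_AV setup = 0; EF_AV setup = 11
ES_Stage build = 0; EF_Stage build = 8
ES_Marketing push = max(EF_AV setup=11, EF_Stage build=8) = 11; EF_Marketing push = 11+2 = 13
ES_Ticketing = 13; EF_Ticketing = 13+10 = 23
ES_Staff briefing = max(EF_Stage build=8, EF_Ticketing=23) = 23; EF_Staff briefing = 23+3 = 26
Expected project duration μ = 26 weeks. Critical path: AV setup → Marketing push → Ticketing → Staff briefing.

26 weeks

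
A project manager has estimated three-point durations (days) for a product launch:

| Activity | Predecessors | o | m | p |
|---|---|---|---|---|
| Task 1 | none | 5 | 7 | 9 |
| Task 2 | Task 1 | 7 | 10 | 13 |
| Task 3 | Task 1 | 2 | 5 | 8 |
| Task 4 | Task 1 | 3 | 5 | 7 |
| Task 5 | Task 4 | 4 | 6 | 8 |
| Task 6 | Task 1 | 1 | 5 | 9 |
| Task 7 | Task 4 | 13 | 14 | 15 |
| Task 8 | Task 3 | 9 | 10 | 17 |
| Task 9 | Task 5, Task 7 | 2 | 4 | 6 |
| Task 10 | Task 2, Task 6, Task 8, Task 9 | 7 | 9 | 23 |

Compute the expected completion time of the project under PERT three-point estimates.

41 days

te_Task 1 = (5 + 4·7 + 9)/6 = 42/6 = 7
te_Task 2 = (7 + 4·10 + 13)/6 = 60/6 = 10
te_Task 3 = (2 + 4·5 + 8)/6 = 30/6 = 5
te_Task 4 = (3 + 4·5 + 7)/6 = 30/6 = 5
te_Task 5 = (4 + 4·6 + 8)/6 = 36/6 = 6
te_Task 6 = (1 + 4·5 + 9)/6 = 30/6 = 5
te_Task 7 = (13 + 4·14 + 15)/6 = 84/6 = 14
te_Task 8 = (9 + 4·10 + 17)/6 = 66/6 = 11
te_Task 9 = (2 + 4·4 + 6)/6 = 24/6 = 4
te_Task 10 = (7 + 4·9 + 23)/6 = 66/6 = 11

Forward pass:
ES_Task 1 = 0; EF_Task 1 = 7
ES_Task 2 = 7; EF_Task 2 = 7+10 = 17
ES_Task 3 = 7; EF_Task 3 = 7+5 = 12
ES_Task 4 = 7; EF_Task 4 = 7+5 = 12
ES_Task 5 = 12; EF_Task 5 = 12+6 = 18
ES_Task 6 = 7; EF_Task 6 = 7+5 = 12
ES_Task 7 = 12; EF_Task 7 = 12+14 = 26
ES_Task 8 = 12; EF_Task 8 = 12+11 = 23
ES_Task 9 = max(EF_Task 5=18, EF_Task 7=26) = 26; EF_Task 9 = 26+4 = 30
ES_Task 10 = max(EF_Task 2=17, EF_Task 6=12, EF_Task 8=23, EF_Task 9=30) = 30; EF_Task 10 = 30+11 = 41
Expected project duration μ = 41 days. Critical path: Task 1 → Task 4 → Task 7 → Task 9 → Task 10.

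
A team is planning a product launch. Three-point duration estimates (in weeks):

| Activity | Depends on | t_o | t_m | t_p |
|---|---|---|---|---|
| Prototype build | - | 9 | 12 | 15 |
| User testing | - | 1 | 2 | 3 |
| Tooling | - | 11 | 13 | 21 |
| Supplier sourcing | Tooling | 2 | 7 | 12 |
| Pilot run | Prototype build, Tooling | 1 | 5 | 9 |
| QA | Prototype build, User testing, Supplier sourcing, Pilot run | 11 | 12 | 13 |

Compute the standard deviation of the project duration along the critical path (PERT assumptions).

te_Prototype build = (9 + 4·12 + 15)/6 = 72/6 = 12; σ²_Prototype build = ((15−9)/6)² = 1.000
te_User testing = (1 + 4·2 + 3)/6 = 12/6 = 2; σ²_User testing = ((3−1)/6)² = 0.111
te_Tooling = (11 + 4·13 + 21)/6 = 84/6 = 14; σ²_Tooling = ((21−11)/6)² = 2.778
te_Supplier sourcing = (2 + 4·7 + 12)/6 = 42/6 = 7; σ²_Supplier sourcing = ((12−2)/6)² = 2.778
te_Pilot run = (1 + 4·5 + 9)/6 = 30/6 = 5; σ²_Pilot run = ((9−1)/6)² = 1.778
te_QA = (11 + 4·12 + 13)/6 = 72/6 = 12; σ²_QA = ((13−11)/6)² = 0.111

Forward pass:
ES_Prototype build = 0; EF_Prototype build = 12
ES_User testing = 0; EF_User testing = 2
ES_Tooling = 0; EF_Tooling = 14
ES_Supplier sourcing = 14; EF_Supplier sourcing = 14+7 = 21
ES_Pilot run = max(EF_Prototype build=12, EF_Tooling=14) = 14; EF_Pilot run = 14+5 = 19
ES_QA = max(EF_Prototype build=12, EF_User testing=2, EF_Supplier sourcing=21, EF_Pilot run=19) = 21; EF_QA = 21+12 = 33
Expected project duration μ = 33 weeks. Critical path: Tooling → Supplier sourcing → QA.

Variance along critical path = 2.778 + 2.778 + 0.111 = 5.667
σ = √5.667 = 2.380 weeks

2.38 weeks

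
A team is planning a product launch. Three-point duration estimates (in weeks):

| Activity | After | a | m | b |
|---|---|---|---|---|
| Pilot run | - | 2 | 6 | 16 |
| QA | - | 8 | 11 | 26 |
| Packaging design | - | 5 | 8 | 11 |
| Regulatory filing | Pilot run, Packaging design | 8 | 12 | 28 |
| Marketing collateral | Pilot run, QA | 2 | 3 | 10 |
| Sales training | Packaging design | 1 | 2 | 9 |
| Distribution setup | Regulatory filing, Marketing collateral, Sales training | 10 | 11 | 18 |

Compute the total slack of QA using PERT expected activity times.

5 weeks

te_Pilot run = (2 + 4·6 + 16)/6 = 42/6 = 7
te_QA = (8 + 4·11 + 26)/6 = 78/6 = 13
te_Packaging design = (5 + 4·8 + 11)/6 = 48/6 = 8
te_Regulatory filing = (8 + 4·12 + 28)/6 = 84/6 = 14
te_Marketing collateral = (2 + 4·3 + 10)/6 = 24/6 = 4
te_Sales training = (1 + 4·2 + 9)/6 = 18/6 = 3
te_Distribution setup = (10 + 4·11 + 18)/6 = 72/6 = 12

Forward pass:
ES_Pilot run = 0; EF_Pilot run = 7
ES_QA = 0; EF_QA = 13
ES_Packaging design = 0; EF_Packaging design = 8
ES_Regulatory filing = max(EF_Pilot run=7, EF_Packaging design=8) = 8; EF_Regulatory filing = 8+14 = 22
ES_Marketing collateral = max(EF_Pilot run=7, EF_QA=13) = 13; EF_Marketing collateral = 13+4 = 17
ES_Sales training = 8; EF_Sales training = 8+3 = 11
ES_Distribution setup = max(EF_Regulatory filing=22, EF_Marketing collateral=17, EF_Sales training=11) = 22; EF_Distribution setup = 22+12 = 34
Expected project duration μ = 34 weeks. Critical path: Packaging design → Regulatory filing → Distribution setup.

Backward pass:
LF_Distribution setup = 34; LS_Distribution setup = 34−12 = 22
LF_Sales training = LS_Distribution setup = 22; LS_Sales training = 22−3 = 19
LF_Marketing collateral = LS_Distribution setup = 22; LS_Marketing collateral = 22−4 = 18
LF_Regulatory filing = LS_Distribution setup = 22; LS_Regulatory filing = 22−14 = 8
LF_Packaging design = min(LS_Regulatory filing=8, LS_Sales training=19) = 8; LS_Packaging design = 8−8 = 0
LF_QA = LS_Marketing collateral = 18; LS_QA = 18−13 = 5
LF_Pilot run = min(LS_Regulatory filing=8, LS_Marketing collateral=18) = 8; LS_Pilot run = 8−7 = 1
Slack_QA = LS_QA − ES_QA = 5 − 0 = 5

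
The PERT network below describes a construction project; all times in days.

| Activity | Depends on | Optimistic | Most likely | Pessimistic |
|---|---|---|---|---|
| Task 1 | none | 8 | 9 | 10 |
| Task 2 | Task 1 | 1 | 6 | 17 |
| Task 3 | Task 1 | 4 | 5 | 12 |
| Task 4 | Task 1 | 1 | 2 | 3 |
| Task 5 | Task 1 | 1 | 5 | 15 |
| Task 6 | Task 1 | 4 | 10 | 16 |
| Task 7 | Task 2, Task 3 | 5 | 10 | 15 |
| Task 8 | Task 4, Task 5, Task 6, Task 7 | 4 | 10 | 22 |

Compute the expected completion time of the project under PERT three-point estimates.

te_Task 1 = (8 + 4·9 + 10)/6 = 54/6 = 9
te_Task 2 = (1 + 4·6 + 17)/6 = 42/6 = 7
te_Task 3 = (4 + 4·5 + 12)/6 = 36/6 = 6
te_Task 4 = (1 + 4·2 + 3)/6 = 12/6 = 2
te_Task 5 = (1 + 4·5 + 15)/6 = 36/6 = 6
te_Task 6 = (4 + 4·10 + 16)/6 = 60/6 = 10
te_Task 7 = (5 + 4·10 + 15)/6 = 60/6 = 10
te_Task 8 = (4 + 4·10 + 22)/6 = 66/6 = 11

Forward pass:
ES_Task 1 = 0; EF_Task 1 = 9
ES_Task 2 = 9; EF_Task 2 = 9+7 = 16
ES_Task 3 = 9; EF_Task 3 = 9+6 = 15
ES_Task 4 = 9; EF_Task 4 = 9+2 = 11
ES_Task 5 = 9; EF_Task 5 = 9+6 = 15
ES_Task 6 = 9; EF_Task 6 = 9+10 = 19
ES_Task 7 = max(EF_Task 2=16, EF_Task 3=15) = 16; EF_Task 7 = 16+10 = 26
ES_Task 8 = max(EF_Task 4=11, EF_Task 5=15, EF_Task 6=19, EF_Task 7=26) = 26; EF_Task 8 = 26+11 = 37
Expected project duration μ = 37 days. Critical path: Task 1 → Task 2 → Task 7 → Task 8.

37 days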